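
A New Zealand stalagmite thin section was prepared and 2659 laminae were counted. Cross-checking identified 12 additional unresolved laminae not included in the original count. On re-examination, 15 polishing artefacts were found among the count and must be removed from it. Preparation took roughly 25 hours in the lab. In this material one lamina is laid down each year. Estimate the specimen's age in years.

Adjusted count: 2659 − 15 + 12 = 2656 laminae.
With a one-to-one lamina periodicity this is 2656 years.

2656 years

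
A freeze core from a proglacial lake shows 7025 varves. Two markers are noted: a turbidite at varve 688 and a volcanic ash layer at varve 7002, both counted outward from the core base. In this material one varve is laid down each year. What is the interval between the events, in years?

Separation: 7002 − 688 = 6314 varves.
At one varve per year, 6314 years elapsed between them.

6314 years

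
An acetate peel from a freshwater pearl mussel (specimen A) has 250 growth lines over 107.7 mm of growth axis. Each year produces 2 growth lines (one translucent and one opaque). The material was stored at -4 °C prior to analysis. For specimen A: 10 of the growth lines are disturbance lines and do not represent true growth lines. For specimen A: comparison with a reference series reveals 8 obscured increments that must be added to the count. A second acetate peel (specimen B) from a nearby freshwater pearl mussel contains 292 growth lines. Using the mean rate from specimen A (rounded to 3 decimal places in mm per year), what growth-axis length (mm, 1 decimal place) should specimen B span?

Specimen A: adjusted count: 250 − 10 + 8 = 248 growth lines.
Specimen A: with 2 growth lines per year, 248 / 2 = 124 years.
A: 107.7 mm over 124 years gives 107.7 / 124 ≈ 0.869 mm/yr.
Specimen B: dividing by 2 growth lines per year: 292 / 2 = 146 years. Length of B = 0.869 × 146 = 126.9 mm.

126.9 mm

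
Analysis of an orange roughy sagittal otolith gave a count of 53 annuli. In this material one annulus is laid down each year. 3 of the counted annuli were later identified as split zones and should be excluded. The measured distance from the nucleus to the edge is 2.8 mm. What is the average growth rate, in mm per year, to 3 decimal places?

Adjusted count: 53 − 3 = 50 annuli.
Mean rate = 2.8 mm / 50 years ≈ 0.056 mm per year.

0.056 mm per year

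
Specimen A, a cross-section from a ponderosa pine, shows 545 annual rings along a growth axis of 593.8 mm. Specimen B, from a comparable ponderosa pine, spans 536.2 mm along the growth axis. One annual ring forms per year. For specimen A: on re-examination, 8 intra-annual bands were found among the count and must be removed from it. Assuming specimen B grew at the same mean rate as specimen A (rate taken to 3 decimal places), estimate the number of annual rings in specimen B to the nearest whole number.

485 annual rings

Specimen A: true annual ring count = 545 − 8 = 537.
A: Mean rate = 593.8 mm / 537 years ≈ 1.106 mm per year.
B spans 536.2 / 1.106 = 484.81 years ≈ 485 annual rings.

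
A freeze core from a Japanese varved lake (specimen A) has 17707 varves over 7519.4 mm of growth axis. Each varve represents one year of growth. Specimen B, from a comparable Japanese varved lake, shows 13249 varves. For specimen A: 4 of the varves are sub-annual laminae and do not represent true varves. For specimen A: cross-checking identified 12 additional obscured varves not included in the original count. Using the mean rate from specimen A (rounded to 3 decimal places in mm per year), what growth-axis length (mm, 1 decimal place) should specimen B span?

Specimen A: correcting the raw count gives 17707 − 4 + 12 = 17715 true varves.
A: Extension rate ≈ 7519.4 / 17715 = 0.424 mm/yr.
For B, 0.424 mm/year × 13249 years = 5617.6 mm.

5617.6 mm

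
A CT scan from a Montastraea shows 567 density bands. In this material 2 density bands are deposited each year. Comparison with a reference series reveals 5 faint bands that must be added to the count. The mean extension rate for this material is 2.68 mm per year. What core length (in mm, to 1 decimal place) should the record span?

Correcting the raw count gives 567 + 5 = 572 true density bands.
572 density bands at 2 per year is 572 / 2 = 286 years.
286 years at 2.68 mm/year gives 2.68 × 286 = 766.5 mm.

766.5 mm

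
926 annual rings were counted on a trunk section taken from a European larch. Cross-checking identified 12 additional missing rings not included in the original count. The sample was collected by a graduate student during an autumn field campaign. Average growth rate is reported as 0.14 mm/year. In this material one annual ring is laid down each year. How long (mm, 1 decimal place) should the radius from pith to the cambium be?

Adjusted count: 926 + 12 = 938 annual rings.
Predicted length = 0.14 mm/year × 938 years = 131.3 mm.

131.3 mm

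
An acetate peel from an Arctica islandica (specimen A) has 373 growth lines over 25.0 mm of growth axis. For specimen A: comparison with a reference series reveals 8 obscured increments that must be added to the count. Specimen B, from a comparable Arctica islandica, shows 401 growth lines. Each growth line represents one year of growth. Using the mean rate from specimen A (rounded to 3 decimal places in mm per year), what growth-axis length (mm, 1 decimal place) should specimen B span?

Specimen A: correcting the raw count gives 373 + 8 = 381 true growth lines.
A: Extension rate ≈ 25.0 / 381 = 0.066 mm per year.
B's length ≈ 0.066 × 401 = 26.5 mm.

26.5 mm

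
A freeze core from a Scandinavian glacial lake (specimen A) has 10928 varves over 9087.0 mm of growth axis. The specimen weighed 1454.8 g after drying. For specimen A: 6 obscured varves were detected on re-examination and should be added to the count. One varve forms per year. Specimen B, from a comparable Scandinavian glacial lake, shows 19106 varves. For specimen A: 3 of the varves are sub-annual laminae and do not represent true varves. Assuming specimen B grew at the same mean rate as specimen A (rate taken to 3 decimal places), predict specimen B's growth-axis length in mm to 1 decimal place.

Specimen A: after corrections the count is 10928 − 3 + 6 = 10931 varves.
A: Extension rate ≈ 9087.0 / 10931 = 0.831 mm/year.
For B, 0.831 mm/year × 19106 years = 15877.1 mm.

15877.1 mm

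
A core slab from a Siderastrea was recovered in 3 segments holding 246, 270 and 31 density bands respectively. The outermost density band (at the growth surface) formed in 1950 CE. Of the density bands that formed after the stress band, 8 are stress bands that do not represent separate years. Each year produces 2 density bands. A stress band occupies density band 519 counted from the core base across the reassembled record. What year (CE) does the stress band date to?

Total density bands = 246 + 270 + 31 = 547.
Between density band 519 and the growth surface there are 547 − 519 = 28 density bands.
28 − 8 false = 20 true density bands after the stress band.
Dividing by 2 density bands per year: 20 / 2 = 10 years.
Counting back 10 years from 1950 CE places the stress band in 1950 − 10 = 1940 CE.

1940 CE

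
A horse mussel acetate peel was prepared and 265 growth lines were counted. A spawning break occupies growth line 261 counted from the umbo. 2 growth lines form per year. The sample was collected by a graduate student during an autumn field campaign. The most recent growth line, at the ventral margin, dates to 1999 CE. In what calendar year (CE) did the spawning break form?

Between growth line 261 and the ventral margin there are 265 − 261 = 4 growth lines.
4 growth lines at 2 per year is 4 / 2 = 2 years.
1999 − 2 = 1997 CE.

1997 CE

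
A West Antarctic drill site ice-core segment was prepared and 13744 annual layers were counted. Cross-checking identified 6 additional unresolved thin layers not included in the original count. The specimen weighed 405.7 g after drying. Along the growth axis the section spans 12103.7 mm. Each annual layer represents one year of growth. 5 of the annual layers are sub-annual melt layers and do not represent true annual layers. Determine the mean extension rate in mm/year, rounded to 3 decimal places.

0.881 mm/year

After corrections the count is 13744 − 5 + 6 = 13745 annual layers.
Extension rate ≈ 12103.7 / 13745 = 0.881 mm/year.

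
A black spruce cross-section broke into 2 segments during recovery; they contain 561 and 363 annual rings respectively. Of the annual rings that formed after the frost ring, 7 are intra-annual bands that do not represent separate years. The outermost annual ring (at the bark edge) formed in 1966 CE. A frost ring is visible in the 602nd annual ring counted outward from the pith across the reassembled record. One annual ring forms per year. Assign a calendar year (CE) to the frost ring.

1651 CE

Total annual rings = 561 + 363 = 924.
924 − 602 = 322 annual rings lie beyond the frost ring toward the bark edge.
Excluding 7 false annual rings: 322 − 7 = 315.
The annual ring at the bark edge is 1966 CE, so the frost ring dates to 1966 − 315 = 1651 CE.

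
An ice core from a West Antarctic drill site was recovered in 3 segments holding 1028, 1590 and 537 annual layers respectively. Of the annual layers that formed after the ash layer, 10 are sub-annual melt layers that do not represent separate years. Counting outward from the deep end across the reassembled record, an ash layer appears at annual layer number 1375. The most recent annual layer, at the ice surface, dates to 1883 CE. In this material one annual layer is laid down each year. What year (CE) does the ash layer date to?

113 CE

Total annual layers = 1028 + 1590 + 537 = 3155.
Between annual layer 1375 and the ice surface there are 3155 − 1375 = 1780 annual layers.
Excluding 10 false annual layers: 1780 − 10 = 1770.
The annual layer at the ice surface is 1883 CE, so the ash layer dates to 1883 − 1770 = 113 CE.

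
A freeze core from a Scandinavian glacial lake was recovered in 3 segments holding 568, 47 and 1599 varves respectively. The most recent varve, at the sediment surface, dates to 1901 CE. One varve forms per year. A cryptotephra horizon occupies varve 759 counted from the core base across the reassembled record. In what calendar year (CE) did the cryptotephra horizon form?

Total varves = 568 + 47 + 1599 = 2214.
2214 − 759 = 1455 varves lie beyond the cryptotephra horizon toward the sediment surface.
The varve at the sediment surface is 1901 CE, so the cryptotephra horizon dates to 1901 − 1455 = 446 CE.

446 CE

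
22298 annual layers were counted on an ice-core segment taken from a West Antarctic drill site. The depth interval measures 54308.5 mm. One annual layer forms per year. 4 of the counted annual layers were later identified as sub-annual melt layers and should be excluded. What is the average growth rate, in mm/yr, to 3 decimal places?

2.436 mm/yr

After corrections the count is 22298 − 4 = 22294 annual layers.
Mean rate = 54308.5 mm / 22294 years ≈ 2.436 mm/yr.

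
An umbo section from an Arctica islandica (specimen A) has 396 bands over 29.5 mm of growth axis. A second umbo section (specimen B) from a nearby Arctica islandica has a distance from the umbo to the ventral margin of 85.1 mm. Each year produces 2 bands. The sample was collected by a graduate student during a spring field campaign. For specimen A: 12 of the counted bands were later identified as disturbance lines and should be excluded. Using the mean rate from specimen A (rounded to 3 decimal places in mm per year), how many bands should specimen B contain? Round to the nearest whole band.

1105 bands

Specimen A: after corrections the count is 396 − 12 = 384 bands.
Specimen A: with 2 bands per year, 384 / 2 = 192 years.
A: Mean rate = 29.5 mm / 192 years ≈ 0.154 mm/yr.
B spans 85.1 / 0.154 = 552.60 years; at 2 bands per year that is 552.60 × 2 ≈ 1105 bands.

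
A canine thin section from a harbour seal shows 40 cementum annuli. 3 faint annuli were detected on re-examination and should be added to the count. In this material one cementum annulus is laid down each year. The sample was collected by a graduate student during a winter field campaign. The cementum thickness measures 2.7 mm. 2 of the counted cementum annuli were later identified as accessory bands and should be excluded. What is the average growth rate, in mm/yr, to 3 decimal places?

After corrections the count is 40 − 2 + 3 = 41 cementum annuli.
Extension rate ≈ 2.7 / 41 = 0.066 mm/yr.

0.066 mm/yr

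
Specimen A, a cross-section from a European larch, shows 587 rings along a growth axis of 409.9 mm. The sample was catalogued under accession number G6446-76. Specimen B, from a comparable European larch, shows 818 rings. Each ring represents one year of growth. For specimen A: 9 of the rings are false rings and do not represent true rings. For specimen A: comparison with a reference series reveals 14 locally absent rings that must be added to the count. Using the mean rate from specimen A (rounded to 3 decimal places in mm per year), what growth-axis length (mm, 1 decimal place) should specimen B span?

566.1 mm

Specimen A: after corrections the count is 587 − 9 + 14 = 592 rings.
A: Mean rate = 409.9 mm / 592 years ≈ 0.692 mm/year.
For B, 0.692 mm/year × 818 years = 566.1 mm.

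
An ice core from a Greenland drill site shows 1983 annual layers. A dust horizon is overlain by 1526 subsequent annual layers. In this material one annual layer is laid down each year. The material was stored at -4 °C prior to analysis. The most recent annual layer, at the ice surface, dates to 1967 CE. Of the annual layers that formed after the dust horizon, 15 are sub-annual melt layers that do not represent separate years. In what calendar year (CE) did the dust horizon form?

There are 1526 annual layers younger than the dust horizon.
1526 − 15 false = 1511 true annual layers after the dust horizon.
1967 − 1511 = 456 CE.

456 CE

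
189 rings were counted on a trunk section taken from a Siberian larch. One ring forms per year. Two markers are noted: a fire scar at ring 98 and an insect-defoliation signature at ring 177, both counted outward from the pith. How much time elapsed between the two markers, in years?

79 yr

The two markers are separated by 177 − 98 = 79 rings.
At one ring per year, 79 years elapsed between them.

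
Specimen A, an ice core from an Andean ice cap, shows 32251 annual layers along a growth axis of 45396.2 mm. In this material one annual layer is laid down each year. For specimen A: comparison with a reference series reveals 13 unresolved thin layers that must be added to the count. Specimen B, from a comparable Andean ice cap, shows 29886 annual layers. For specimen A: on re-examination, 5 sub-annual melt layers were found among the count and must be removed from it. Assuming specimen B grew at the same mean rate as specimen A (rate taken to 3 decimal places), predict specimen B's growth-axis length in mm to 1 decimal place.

42049.6 mm

Specimen A: correcting the raw count gives 32251 − 5 + 13 = 32259 true annual layers.
A: Mean rate = 45396.2 mm / 32259 years ≈ 1.407 mm per year.
For B, 1.407 mm/year × 29886 years = 42049.6 mm.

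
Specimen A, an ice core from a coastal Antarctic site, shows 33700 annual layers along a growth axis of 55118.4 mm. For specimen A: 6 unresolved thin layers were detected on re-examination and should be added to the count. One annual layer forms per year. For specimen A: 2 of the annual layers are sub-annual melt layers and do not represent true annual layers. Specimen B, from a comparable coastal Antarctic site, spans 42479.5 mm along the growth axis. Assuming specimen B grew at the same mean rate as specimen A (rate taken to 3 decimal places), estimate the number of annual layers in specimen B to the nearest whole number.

25981 annual layers

Specimen A: true annual layer count = 33700 − 2 + 6 = 33704.
A: Mean rate = 55118.4 mm / 33704 years ≈ 1.635 mm per year.
Specimen B: 42479.5 mm / 1.635 mm per year = 25981.35 years ≈ 25981 annual layers.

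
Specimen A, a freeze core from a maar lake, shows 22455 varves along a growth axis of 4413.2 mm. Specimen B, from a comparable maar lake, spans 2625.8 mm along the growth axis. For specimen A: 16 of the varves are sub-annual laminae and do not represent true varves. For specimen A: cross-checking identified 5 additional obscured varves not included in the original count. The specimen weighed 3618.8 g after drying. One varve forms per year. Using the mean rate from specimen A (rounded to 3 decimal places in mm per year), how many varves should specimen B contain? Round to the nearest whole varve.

Specimen A: adjusted count: 22455 − 16 + 5 = 22444 varves.
A: Extension rate ≈ 4413.2 / 22444 = 0.197 mm/year.
For B, 2625.8 / 0.197 = 13328.93 years ≈ 13329 varves.

13329 varves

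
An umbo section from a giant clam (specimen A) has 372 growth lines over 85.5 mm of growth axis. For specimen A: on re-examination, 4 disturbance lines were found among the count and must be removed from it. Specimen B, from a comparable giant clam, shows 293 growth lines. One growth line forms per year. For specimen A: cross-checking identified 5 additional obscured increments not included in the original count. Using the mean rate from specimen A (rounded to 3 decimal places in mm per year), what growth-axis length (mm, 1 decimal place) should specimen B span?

Specimen A: adjusted count: 372 − 4 + 5 = 373 growth lines.
A: 85.5 mm over 373 years gives 85.5 / 373 ≈ 0.229 mm per year.
For B, 0.229 mm/year × 293 years = 67.1 mm.

67.1 mm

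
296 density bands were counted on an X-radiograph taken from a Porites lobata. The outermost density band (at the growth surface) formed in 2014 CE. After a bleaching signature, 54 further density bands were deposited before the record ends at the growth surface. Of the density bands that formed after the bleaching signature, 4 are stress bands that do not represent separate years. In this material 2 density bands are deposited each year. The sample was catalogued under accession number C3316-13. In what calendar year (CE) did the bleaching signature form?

There are 54 density bands younger than the bleaching signature.
54 − 4 false = 50 true density bands after the bleaching signature.
With 2 density bands per year, 50 / 2 = 25 years.
Counting back 25 years from 2014 CE places the bleaching signature in 2014 − 25 = 1989 CE.

1989 CE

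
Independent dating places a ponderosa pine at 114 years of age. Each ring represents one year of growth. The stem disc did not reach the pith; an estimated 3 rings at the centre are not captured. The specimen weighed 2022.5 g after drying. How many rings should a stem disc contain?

111 rings

One ring per year gives 114 rings over 114 years.
Less the 3 uncaptured rings: 114 − 3 = 111.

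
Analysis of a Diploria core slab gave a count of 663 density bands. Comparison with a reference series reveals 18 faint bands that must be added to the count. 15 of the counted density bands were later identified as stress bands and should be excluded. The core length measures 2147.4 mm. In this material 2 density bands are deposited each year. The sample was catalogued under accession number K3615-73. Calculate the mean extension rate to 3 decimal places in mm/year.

Adjusted count: 663 − 15 + 18 = 666 density bands.
With 2 density bands per year, 666 / 2 = 333 years.
Extension rate ≈ 2147.4 / 333 = 6.449 mm/year.

6.449 mm/year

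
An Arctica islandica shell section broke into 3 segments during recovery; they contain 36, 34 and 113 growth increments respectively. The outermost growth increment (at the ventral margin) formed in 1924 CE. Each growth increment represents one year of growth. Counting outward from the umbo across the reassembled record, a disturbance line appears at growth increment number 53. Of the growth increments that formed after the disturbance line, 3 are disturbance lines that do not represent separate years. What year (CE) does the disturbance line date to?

Total growth increments = 36 + 34 + 113 = 183.
Between growth increment 53 and the ventral margin there are 183 − 53 = 130 growth increments.
130 − 3 false = 127 true growth increments after the disturbance line.
Counting back 127 years from 1924 CE places the disturbance line in 1924 − 127 = 1797 CE.

1797 CE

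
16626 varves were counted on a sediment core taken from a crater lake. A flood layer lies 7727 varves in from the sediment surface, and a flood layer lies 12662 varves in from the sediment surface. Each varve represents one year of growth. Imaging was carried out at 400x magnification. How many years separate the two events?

4935 years

The two markers are separated by 12662 − 7727 = 4935 varves.
One varve per year makes the interval 4935 years.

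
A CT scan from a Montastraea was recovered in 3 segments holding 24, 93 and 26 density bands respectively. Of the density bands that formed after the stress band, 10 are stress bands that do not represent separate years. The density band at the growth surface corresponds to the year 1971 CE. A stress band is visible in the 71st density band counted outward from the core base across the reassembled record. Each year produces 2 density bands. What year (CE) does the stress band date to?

Total density bands = 24 + 93 + 26 = 143.
The stress band sits at density band 71 from the core base, so 143 − 71 = 72 density bands formed after it.
Excluding 10 false density bands: 72 − 10 = 62.
62 density bands at 2 per year is 62 / 2 = 31 years.
1971 − 31 = 1940 CE.

1940 CE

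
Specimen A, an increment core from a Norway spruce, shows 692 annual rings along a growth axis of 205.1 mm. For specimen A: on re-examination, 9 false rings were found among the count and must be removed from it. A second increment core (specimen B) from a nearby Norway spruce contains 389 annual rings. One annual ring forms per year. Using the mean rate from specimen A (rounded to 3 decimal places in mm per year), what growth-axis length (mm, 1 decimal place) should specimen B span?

116.7 mm

Specimen A: after corrections the count is 692 − 9 = 683 annual rings.
A: Mean rate = 205.1 mm / 683 years ≈ 0.300 mm/year.
For B, 0.300 mm/year × 389 years = 116.7 mm.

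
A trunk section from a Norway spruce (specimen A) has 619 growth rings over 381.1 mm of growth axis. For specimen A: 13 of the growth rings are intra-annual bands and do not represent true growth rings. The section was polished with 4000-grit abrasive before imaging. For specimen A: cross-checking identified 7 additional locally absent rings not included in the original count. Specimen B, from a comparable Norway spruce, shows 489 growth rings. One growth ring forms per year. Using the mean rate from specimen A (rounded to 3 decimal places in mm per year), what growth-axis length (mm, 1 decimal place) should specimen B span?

304.2 mm

Specimen A: adjusted count: 619 − 13 + 7 = 613 growth rings.
A: 381.1 mm over 613 years gives 381.1 / 613 ≈ 0.622 mm/year.
B's length ≈ 0.622 × 489 = 304.2 mm.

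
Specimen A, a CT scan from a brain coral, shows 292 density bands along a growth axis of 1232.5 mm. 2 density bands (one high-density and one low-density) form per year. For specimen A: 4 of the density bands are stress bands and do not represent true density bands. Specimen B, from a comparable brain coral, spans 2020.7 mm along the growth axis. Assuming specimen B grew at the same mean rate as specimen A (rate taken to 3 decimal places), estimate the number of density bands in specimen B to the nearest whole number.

472 density bands

Specimen A: after corrections the count is 292 − 4 = 288 density bands.
Specimen A: with 2 density bands per year, 288 / 2 = 144 years.
A: Extension rate ≈ 1232.5 / 144 = 8.559 mm per year.
Specimen B: 2020.7 mm / 8.559 mm per year = 236.09 years; at 2 density bands per year that is 236.09 × 2 ≈ 472 density bands.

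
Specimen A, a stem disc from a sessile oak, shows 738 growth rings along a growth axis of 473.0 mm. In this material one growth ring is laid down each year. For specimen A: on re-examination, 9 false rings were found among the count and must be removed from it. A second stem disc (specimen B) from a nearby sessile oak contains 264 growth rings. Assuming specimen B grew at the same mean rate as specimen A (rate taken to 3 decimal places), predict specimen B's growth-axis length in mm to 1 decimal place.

171.3 mm

Specimen A: adjusted count: 738 − 9 = 729 growth rings.
A: Extension rate ≈ 473.0 / 729 = 0.649 mm/year.
For B, 0.649 mm/year × 264 years = 171.3 mm.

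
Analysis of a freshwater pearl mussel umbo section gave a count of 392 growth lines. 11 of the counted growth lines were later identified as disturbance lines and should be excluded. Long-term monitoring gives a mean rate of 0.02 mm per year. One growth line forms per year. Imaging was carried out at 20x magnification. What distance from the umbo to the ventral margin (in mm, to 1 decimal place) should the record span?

7.6 mm

Adjusted count: 392 − 11 = 381 growth lines.
381 years at 0.02 mm/year gives 0.02 × 381 = 7.6 mm.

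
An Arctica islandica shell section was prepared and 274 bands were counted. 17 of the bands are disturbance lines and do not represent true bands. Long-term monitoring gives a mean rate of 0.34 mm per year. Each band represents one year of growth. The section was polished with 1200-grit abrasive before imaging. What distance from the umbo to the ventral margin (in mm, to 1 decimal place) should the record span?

87.4 mm

After corrections the count is 274 − 17 = 257 bands.
Length ≈ 0.34 × 257 = 87.4 mm.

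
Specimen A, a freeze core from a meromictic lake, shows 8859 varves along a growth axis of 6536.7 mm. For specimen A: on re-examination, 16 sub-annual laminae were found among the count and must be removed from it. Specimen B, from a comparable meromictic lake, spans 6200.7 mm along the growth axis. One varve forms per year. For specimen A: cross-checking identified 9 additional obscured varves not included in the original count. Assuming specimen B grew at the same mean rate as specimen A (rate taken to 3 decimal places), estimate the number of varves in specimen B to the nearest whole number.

8402 varves

Specimen A: correcting the raw count gives 8859 − 16 + 9 = 8852 true varves.
A: Extension rate ≈ 6536.7 / 8852 = 0.738 mm/year.
B spans 6200.7 / 0.738 = 8402.03 years ≈ 8402 varves.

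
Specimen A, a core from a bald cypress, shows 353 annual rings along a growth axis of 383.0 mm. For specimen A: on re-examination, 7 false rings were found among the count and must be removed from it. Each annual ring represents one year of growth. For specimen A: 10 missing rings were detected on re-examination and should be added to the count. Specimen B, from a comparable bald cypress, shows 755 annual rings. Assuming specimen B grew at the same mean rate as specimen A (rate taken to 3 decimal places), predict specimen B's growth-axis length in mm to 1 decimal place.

812.4 mm

Specimen A: true annual ring count = 353 − 7 + 10 = 356.
A: Extension rate ≈ 383.0 / 356 = 1.076 mm/yr.
B's length ≈ 1.076 × 755 = 812.4 mm.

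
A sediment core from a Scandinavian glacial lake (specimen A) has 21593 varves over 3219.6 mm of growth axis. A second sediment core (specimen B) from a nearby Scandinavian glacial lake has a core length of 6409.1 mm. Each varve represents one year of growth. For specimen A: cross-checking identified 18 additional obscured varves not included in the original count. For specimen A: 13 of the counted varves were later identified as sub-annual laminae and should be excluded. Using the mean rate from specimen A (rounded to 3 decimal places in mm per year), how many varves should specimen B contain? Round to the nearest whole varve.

43014 varves

Specimen A: after corrections the count is 21593 − 13 + 18 = 21598 varves.
A: 3219.6 mm over 21598 years gives 3219.6 / 21598 ≈ 0.149 mm/year.
For B, 6409.1 / 0.149 = 43014.09 years ≈ 43014 varves.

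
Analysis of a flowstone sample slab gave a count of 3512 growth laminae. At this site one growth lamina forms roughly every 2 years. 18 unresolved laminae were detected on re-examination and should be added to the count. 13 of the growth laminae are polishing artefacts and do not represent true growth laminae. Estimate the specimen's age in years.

Correcting the raw count gives 3512 − 13 + 18 = 3517 true growth laminae.
3517 growth laminae at 2 years each span 3517 × 2 = 7034 years.

7034 years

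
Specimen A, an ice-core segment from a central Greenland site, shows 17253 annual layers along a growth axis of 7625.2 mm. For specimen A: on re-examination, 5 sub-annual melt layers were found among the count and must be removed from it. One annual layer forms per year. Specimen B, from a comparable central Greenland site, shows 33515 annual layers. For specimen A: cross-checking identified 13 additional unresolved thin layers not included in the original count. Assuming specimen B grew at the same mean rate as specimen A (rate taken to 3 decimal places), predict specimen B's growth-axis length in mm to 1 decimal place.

14813.6 mm

Specimen A: correcting the raw count gives 17253 − 5 + 13 = 17261 true annual layers.
A: 7625.2 mm over 17261 years gives 7625.2 / 17261 ≈ 0.442 mm per year.
B's length ≈ 0.442 × 33515 = 14813.6 mm.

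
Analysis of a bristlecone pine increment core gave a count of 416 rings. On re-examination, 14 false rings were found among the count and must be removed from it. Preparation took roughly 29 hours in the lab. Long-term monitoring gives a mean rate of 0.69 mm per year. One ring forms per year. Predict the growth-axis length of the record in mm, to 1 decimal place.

After corrections the count is 416 − 14 = 402 rings.
402 years at 0.69 mm/year gives 0.69 × 402 = 277.4 mm.

277.4 mm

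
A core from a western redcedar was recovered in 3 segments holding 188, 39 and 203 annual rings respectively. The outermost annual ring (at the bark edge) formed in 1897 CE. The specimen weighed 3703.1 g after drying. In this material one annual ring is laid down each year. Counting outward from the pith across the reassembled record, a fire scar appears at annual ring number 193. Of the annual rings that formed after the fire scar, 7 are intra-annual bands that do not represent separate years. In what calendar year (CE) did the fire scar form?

1667 CE

Total annual rings = 188 + 39 + 203 = 430.
Between annual ring 193 and the bark edge there are 430 − 193 = 237 annual rings.
237 − 7 false = 230 true annual rings after the fire scar.
1897 − 230 = 1667 CE.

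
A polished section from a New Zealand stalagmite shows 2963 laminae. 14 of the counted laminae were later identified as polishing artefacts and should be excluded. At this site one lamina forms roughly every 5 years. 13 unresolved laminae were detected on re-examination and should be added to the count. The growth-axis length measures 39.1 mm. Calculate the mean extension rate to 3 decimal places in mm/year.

Correcting the raw count gives 2963 − 14 + 13 = 2962 true laminae.
Multiplying by 5 years per lamina: 2962 × 5 = 14810 years.
Extension rate ≈ 39.1 / 14810 = 0.003 mm/year.

0.003 mm/year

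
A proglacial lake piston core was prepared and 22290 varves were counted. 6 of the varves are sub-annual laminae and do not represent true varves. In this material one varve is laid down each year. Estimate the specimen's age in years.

22284 yr

Adjusted count: 22290 − 6 = 22284 varves.
With a one-to-one varve periodicity this is 22284 years.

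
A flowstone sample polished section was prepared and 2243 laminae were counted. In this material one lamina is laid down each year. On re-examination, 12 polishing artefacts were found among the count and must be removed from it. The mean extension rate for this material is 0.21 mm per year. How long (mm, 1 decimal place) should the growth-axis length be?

468.5 mm

Correcting the raw count gives 2243 − 12 = 2231 true laminae.
Length ≈ 0.21 × 2231 = 468.5 mm.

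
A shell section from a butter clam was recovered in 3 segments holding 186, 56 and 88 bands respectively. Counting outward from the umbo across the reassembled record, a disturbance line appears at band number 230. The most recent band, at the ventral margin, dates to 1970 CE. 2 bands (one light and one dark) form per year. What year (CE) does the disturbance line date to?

Total bands = 186 + 56 + 88 = 330.
330 − 230 = 100 bands lie beyond the disturbance line toward the ventral margin.
Dividing by 2 bands per year: 100 / 2 = 50 years.
Counting back 50 years from 1970 CE places the disturbance line in 1970 − 50 = 1920 CE.

1920 CE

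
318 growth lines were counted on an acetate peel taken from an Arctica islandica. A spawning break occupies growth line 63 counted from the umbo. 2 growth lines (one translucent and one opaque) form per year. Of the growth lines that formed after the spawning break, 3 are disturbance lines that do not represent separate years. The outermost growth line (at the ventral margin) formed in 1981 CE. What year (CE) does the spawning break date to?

1855 CE

318 − 63 = 255 growth lines lie beyond the spawning break toward the ventral margin.
Excluding 3 false growth lines: 255 − 3 = 252.
With 2 growth lines per year, 252 / 2 = 126 years.
Counting back 126 years from 1981 CE places the spawning break in 1981 − 126 = 1855 CE.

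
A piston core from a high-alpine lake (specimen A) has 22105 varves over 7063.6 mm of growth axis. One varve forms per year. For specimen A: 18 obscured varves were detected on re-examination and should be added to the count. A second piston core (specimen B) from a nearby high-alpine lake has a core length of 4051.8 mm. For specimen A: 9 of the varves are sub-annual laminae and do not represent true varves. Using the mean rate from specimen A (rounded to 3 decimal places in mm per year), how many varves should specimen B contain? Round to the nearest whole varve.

Specimen A: after corrections the count is 22105 − 9 + 18 = 22114 varves.
A: Extension rate ≈ 7063.6 / 22114 = 0.319 mm/year.
B spans 4051.8 / 0.319 = 12701.57 years ≈ 12702 varves.

12702 varves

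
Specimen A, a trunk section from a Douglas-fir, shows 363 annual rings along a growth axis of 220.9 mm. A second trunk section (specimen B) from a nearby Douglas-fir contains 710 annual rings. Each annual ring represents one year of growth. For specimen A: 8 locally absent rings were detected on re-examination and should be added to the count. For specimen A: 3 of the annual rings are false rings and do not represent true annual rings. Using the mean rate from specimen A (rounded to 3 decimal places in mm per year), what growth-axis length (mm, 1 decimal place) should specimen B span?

426.0 mm

Specimen A: adjusted count: 363 − 3 + 8 = 368 annual rings.
A: 220.9 mm over 368 years gives 220.9 / 368 ≈ 0.600 mm per year.
Length of B = 0.600 × 710 = 426.0 mm.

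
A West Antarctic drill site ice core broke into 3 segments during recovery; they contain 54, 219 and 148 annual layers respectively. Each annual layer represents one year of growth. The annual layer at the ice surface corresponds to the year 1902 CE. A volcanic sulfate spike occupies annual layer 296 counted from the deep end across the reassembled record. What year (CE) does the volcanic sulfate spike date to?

Total annual layers = 54 + 219 + 148 = 421.
421 − 296 = 125 annual layers lie beyond the volcanic sulfate spike toward the ice surface.
The annual layer at the ice surface is 1902 CE, so the volcanic sulfate spike dates to 1902 − 125 = 1777 CE.

1777 CE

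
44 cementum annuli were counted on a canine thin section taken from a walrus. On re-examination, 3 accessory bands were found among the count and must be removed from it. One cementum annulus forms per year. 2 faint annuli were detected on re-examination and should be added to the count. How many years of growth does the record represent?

43 years

True cementum annulus count = 44 − 3 + 2 = 43.
One cementum annulus per year makes the duration 43 years.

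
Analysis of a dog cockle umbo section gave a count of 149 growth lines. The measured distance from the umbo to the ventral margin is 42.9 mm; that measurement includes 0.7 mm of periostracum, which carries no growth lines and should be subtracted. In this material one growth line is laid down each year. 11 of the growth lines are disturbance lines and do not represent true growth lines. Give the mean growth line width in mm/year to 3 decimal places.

After corrections the count is 149 − 11 = 138 growth lines.
The growth record spans 42.9 − 0.7 = 42.2 mm.
Mean rate = 42.2 mm / 138 years ≈ 0.306 mm/year.

0.306 mm/year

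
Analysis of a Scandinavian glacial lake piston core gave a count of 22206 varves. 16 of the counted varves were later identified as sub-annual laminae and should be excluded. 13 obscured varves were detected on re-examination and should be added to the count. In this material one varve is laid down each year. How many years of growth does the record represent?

22203 years

True varve count = 22206 − 16 + 13 = 22203.
At one varve per year, that is 22203 years.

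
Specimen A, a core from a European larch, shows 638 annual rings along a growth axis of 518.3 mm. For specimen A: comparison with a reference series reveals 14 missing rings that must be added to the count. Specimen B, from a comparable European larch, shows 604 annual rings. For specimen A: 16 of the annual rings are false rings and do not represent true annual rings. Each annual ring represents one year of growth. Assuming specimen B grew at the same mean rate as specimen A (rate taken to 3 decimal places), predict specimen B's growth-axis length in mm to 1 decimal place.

492.3 mm

Specimen A: adjusted count: 638 − 16 + 14 = 636 annual rings.
A: 518.3 mm over 636 years gives 518.3 / 636 ≈ 0.815 mm per year.
For B, 0.815 mm/year × 604 years = 492.3 mm.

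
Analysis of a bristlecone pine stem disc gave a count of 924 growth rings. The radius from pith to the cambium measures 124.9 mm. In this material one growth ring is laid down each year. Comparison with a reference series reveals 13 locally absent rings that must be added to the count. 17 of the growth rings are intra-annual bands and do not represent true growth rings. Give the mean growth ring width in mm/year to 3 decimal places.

After corrections the count is 924 − 17 + 13 = 920 growth rings.
124.9 mm over 920 years gives 124.9 / 920 ≈ 0.136 mm/year.

0.136 mm/year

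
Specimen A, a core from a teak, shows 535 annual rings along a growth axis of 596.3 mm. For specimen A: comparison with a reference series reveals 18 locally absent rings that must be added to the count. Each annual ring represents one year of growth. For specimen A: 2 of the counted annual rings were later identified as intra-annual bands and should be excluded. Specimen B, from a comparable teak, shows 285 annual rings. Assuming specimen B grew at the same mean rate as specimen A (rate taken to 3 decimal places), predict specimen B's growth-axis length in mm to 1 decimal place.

Specimen A: adjusted count: 535 − 2 + 18 = 551 annual rings.
A: Mean rate = 596.3 mm / 551 years ≈ 1.082 mm per year.
Length of B = 1.082 × 285 = 308.4 mm.

308.4 mm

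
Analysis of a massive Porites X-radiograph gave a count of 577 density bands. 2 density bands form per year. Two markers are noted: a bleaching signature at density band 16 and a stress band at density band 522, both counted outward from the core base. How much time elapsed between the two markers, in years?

253 years

Separation: 522 − 16 = 506 density bands.
With 2 density bands per year, 506 / 2 = 253 years.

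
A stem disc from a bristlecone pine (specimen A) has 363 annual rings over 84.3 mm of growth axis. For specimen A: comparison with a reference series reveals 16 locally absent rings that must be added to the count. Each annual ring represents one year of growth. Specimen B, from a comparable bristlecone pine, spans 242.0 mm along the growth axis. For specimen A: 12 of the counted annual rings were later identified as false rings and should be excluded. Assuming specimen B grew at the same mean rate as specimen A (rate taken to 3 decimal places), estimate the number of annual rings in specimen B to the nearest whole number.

Specimen A: adjusted count: 363 − 12 + 16 = 367 annual rings.
A: 84.3 mm over 367 years gives 84.3 / 367 ≈ 0.230 mm per year.
B spans 242.0 / 0.230 = 1052.17 years ≈ 1052 annual rings.

1052 annual rings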